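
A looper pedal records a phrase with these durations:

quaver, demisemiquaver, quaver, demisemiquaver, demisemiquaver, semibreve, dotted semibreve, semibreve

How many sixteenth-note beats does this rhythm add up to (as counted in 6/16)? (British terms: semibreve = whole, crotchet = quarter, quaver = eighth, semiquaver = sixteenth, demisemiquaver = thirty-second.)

61.5

One sixteenth-note beat = 2 thirty-second notes.
Each duration in thirty-second notes: quaver = 4; demisemiquaver = 1; quaver = 4; demisemiquaver = 1; demisemiquaver = 1; semibreve = 32; dotted semibreve = 48; semibreve = 32.
Altogether 4 + 1 + 4 + 1 + 1 + 32 + 48 + 32 = 123.
123 ÷ 2 = 61.5 beats.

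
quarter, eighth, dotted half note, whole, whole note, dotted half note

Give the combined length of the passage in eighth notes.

Convert each value to eighth notes: quarter = 2; eighth = 1; dotted half note = 6; whole = 8; whole note = 8; dotted half note = 6.
Altogether 2 + 1 + 6 + 8 + 8 + 6 = 31 eighth notes.

31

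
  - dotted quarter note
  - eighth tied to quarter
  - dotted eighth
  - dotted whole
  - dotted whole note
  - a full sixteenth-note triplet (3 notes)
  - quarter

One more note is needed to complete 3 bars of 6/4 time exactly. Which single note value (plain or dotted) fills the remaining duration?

3 bars of 6/4 = 72 sixteenth notes.
Convert each value to sixteenth notes: dotted quarter note = 6; eighth tied to quarter (eighth + quarter) = 6; dotted eighth = 3; dotted whole = 24; dotted whole note = 24; a full sixteenth-note triplet (3 notes) (three triplet sixteenths span one eighth) = 2; quarter = 4.
Adding: 6 + 6 + 3 + 24 + 24 + 2 + 4 = 69.
Remaining: 72 − 69 = 3 sixteenth notes, which is a dotted eighth note.

dotted eighth note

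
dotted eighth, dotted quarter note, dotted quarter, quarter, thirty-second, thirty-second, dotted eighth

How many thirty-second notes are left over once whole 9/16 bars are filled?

One bar of 9/16 = 18 thirty-second notes.
Working in thirty-second notes: dotted eighth = 6; dotted quarter note = 12; dotted quarter = 12; quarter = 8; thirty-second = 1; thirty-second = 1; dotted eighth = 6.
Altogether 6 + 12 + 12 + 8 + 1 + 1 + 6 = 46.
46 ÷ 18 = 2 complete bars with 10 thirty-second notes remaining.

10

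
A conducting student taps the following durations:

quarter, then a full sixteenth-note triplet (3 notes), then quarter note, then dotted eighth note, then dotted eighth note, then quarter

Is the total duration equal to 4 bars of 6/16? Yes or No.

One bar of 6/16 = 6 sixteenth notes, so 4 bars = 24.
Express everything in sixteenth notes: quarter = 4; a full sixteenth-note triplet (3 notes) (three triplet sixteenths span one eighth) = 2; quarter note = 4; dotted eighth note = 3; dotted eighth note = 3; quarter = 4.
Sum: 4 + 2 + 4 + 3 + 3 + 4 = 20.
20 falls short of 24, so the answer is No.

No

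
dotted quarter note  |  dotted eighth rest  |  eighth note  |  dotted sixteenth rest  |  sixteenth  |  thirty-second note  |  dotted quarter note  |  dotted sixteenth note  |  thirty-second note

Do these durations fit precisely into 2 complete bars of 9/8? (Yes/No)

One bar of 9/8 = 36 thirty-second notes, so 2 bars = 72.
Working in thirty-second notes: dotted quarter note = 12; dotted eighth rest = 6; eighth note = 4; dotted sixteenth rest = 3; sixteenth = 2; thirty-second note = 1; dotted quarter note = 12; dotted sixteenth note = 3; thirty-second note = 1.
Adding: 12 + 6 + 4 + 3 + 2 + 1 + 12 + 3 + 1 = 44.
44 falls short of 72, so the answer is No.

No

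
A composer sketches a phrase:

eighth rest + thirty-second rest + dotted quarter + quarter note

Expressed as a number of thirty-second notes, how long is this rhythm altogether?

Each duration in thirty-second notes: eighth rest = 4; thirty-second rest = 1; dotted quarter = 12; quarter note = 8.
Adding: 4 + 1 + 12 + 8 = 25 thirty-second notes.

25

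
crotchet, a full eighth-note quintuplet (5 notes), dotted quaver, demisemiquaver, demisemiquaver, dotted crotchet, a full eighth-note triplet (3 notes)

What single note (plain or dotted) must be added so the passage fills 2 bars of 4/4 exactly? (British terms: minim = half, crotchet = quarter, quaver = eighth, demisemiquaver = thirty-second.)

2 bars of 4/4 = 64 thirty-second notes.
Convert each value to thirty-second notes: crotchet = 8; a full eighth-note quintuplet (5 notes) (five quintuplet eighths span one half) = 16; dotted quaver = 6; demisemiquaver = 1; demisemiquaver = 1; dotted crotchet = 12; a full eighth-note triplet (3 notes) (three triplet eighths span one quarter) = 8.
Altogether 8 + 16 + 6 + 1 + 1 + 12 + 8 = 52.
Remaining: 64 − 52 = 12 thirty-second notes, which is a dotted quarter note.

dotted quarter note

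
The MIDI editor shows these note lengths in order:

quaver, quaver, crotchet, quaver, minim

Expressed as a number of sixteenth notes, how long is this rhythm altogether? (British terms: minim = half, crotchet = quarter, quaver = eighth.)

In sixteenth notes: quaver = 2; quaver = 2; crotchet = 4; quaver = 2; minim = 8.
Altogether 2 + 2 + 4 + 2 + 8 = 18 sixteenth notes.

18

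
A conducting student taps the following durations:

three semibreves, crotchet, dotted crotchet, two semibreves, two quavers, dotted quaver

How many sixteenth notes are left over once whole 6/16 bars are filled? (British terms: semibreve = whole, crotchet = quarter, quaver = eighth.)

One bar of 6/16 = 6 sixteenth notes.
In sixteenth notes: semibreve = 16; semibreve = 16; semibreve = 16; crotchet = 4; dotted crotchet = 6; semibreve = 16; semibreve = 16; quaver = 2; quaver = 2; dotted quaver = 3.
Adding: 16 + 16 + 16 + 4 + 6 + 16 + 16 + 2 + 2 + 3 = 97.
97 ÷ 6 = 16 complete bars with 1 sixteenth note remaining.

1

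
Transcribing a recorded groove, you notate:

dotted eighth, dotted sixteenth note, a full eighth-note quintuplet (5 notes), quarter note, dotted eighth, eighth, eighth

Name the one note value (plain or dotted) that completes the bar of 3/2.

thirty-second note

The bar of 3/2 = 48 thirty-second notes.
Each duration in thirty-second notes: dotted eighth = 6; dotted sixteenth note = 3; a full eighth-note quintuplet (5 notes) (five quintuplet eighths span one half) = 16; quarter note = 8; dotted eighth = 6; eighth = 4; eighth = 4.
Altogether 6 + 3 + 16 + 8 + 6 + 4 + 4 = 47.
Remaining: 48 − 47 = 1 thirty-second note, which is a thirty-second note.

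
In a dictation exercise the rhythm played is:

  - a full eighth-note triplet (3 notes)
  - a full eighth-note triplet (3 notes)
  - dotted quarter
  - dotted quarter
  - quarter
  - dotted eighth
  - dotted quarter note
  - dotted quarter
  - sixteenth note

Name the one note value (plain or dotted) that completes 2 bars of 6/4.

2 bars of 6/4 = 48 sixteenth notes.
Working in sixteenth notes: a full eighth-note triplet (3 notes) (three triplet eighths span one quarter) = 4; a full eighth-note triplet (3 notes) (three triplet eighths span one quarter) = 4; dotted quarter = 6; dotted quarter = 6; quarter = 4; dotted eighth = 3; dotted quarter note = 6; dotted quarter = 6; sixteenth note = 1.
Total: 4 + 4 + 6 + 6 + 4 + 3 + 6 + 6 + 1 = 40.
Remaining: 48 − 40 = 8 sixteenth notes, which is a half note.

half note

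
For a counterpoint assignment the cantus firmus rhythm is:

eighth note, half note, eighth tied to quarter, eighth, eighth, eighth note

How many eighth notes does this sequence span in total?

In eighth notes: eighth note = 1; half note = 4; eighth tied to quarter (eighth + quarter) = 3; eighth = 1; eighth = 1; eighth note = 1.
Altogether 1 + 4 + 3 + 1 + 1 + 1 = 11 eighth notes.

11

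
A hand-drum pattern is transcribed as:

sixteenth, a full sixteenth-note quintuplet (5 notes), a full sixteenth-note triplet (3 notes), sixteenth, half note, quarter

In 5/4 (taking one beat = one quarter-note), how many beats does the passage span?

One quarter-note beat = 4 sixteenth notes.
Each duration in sixteenth notes: sixteenth = 1; a full sixteenth-note quintuplet (5 notes) (five quintuplet sixteenths span one quarter) = 4; a full sixteenth-note triplet (3 notes) (three triplet sixteenths span one eighth) = 2; sixteenth = 1; half note = 8; quarter = 4.
Total: 1 + 4 + 2 + 1 + 8 + 4 = 20.
20 ÷ 4 = 5 beats.

5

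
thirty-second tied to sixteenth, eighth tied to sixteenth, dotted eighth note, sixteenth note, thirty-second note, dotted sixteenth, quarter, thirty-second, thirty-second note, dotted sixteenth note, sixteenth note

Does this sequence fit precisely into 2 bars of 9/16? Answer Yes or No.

Yes

One bar of 9/16 = 18 thirty-second notes, so 2 bars = 36.
In thirty-second notes: thirty-second tied to sixteenth (thirty-second + sixteenth) = 3; eighth tied to sixteenth (eighth + sixteenth) = 6; dotted eighth note = 6; sixteenth note = 2; thirty-second note = 1; dotted sixteenth = 3; quarter = 8; thirty-second = 1; thirty-second note = 1; dotted sixteenth note = 3; sixteenth note = 2.
Sum: 3 + 6 + 6 + 2 + 1 + 3 + 8 + 1 + 1 + 3 + 2 = 36.
36 equals 36, so the answer is Yes.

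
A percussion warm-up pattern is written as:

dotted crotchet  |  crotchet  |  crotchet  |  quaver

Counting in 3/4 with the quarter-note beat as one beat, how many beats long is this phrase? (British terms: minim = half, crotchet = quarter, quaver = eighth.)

4

One quarter-note beat = 2 eighth notes.
Each duration in eighth notes: dotted crotchet = 3; crotchet = 2; crotchet = 2; quaver = 1.
Sum: 3 + 2 + 2 + 1 = 8.
8 ÷ 2 = 4 beats.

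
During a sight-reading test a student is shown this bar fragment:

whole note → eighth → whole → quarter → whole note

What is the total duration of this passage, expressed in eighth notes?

27

Each duration in eighth notes: whole note = 8; eighth = 1; whole = 8; quarter = 2; whole note = 8.
Total: 8 + 1 + 8 + 2 + 8 = 27 eighth notes.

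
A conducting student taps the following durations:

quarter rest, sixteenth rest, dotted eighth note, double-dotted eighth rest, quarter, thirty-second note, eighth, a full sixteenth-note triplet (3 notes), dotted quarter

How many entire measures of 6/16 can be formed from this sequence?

One bar of 6/16 = 12 thirty-second notes.
Working in thirty-second notes: quarter rest = 8; sixteenth rest = 2; dotted eighth note = 6; double-dotted eighth rest = 7; quarter = 8; thirty-second note = 1; eighth = 4; a full sixteenth-note triplet (3 notes) (three triplet sixteenths span one eighth) = 4; dotted quarter = 12.
Total: 8 + 2 + 6 + 7 + 8 + 1 + 4 + 4 + 12 = 52.
52 ÷ 12 = 4 complete bars with 4 left over.

4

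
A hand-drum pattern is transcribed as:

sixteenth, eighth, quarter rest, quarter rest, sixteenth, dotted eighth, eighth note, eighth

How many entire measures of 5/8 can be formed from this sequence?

One bar of 5/8 = 10 sixteenth notes.
Working in sixteenth notes: sixteenth = 1; eighth = 2; quarter rest = 4; quarter rest = 4; sixteenth = 1; dotted eighth = 3; eighth note = 2; eighth = 2.
Sum: 1 + 2 + 4 + 4 + 1 + 3 + 2 + 2 = 19.
19 ÷ 10 = 1 complete bar with 9 left over.

1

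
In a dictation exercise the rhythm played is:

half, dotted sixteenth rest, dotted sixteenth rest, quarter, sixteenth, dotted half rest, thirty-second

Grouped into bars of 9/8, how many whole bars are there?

One bar of 9/8 = 36 thirty-second notes.
In thirty-second notes: half = 16; dotted sixteenth rest = 3; dotted sixteenth rest = 3; quarter = 8; sixteenth = 2; dotted half rest = 24; thirty-second = 1.
Altogether 16 + 3 + 3 + 8 + 2 + 24 + 1 = 57.
57 ÷ 36 = 1 complete bar with 21 left over.

1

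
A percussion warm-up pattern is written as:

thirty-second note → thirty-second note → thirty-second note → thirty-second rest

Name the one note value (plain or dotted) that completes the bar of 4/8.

The bar of 4/8 = 16 thirty-second notes.
In thirty-second notes: thirty-second note = 1; thirty-second note = 1; thirty-second note = 1; thirty-second rest = 1.
Altogether 1 + 1 + 1 + 1 = 4.
Remaining: 16 − 4 = 12 thirty-second notes, which is a dotted quarter note.

dotted quarter note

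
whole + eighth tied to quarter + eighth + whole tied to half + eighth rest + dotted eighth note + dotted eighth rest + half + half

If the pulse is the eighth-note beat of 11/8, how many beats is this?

One eighth-note beat = 2 sixteenth notes.
Each duration in sixteenth notes: whole = 16; eighth tied to quarter (eighth + quarter) = 6; eighth = 2; whole tied to half (whole + half) = 24; eighth rest = 2; dotted eighth note = 3; dotted eighth rest = 3; half = 8; half = 8.
Total: 16 + 6 + 2 + 24 + 2 + 3 + 3 + 8 + 8 = 72.
72 ÷ 2 = 36 beats.

36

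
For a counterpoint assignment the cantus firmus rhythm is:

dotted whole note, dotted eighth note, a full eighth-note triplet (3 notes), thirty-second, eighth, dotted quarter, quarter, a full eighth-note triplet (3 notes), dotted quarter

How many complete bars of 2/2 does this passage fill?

3

One bar of 2/2 = 32 thirty-second notes.
Express everything in thirty-second notes: dotted whole note = 48; dotted eighth note = 6; a full eighth-note triplet (3 notes) (three triplet eighths span one quarter) = 8; thirty-second = 1; eighth = 4; dotted quarter = 12; quarter = 8; a full eighth-note triplet (3 notes) (three triplet eighths span one quarter) = 8; dotted quarter = 12.
Altogether 48 + 6 + 8 + 1 + 4 + 12 + 8 + 8 + 12 = 107.
107 ÷ 32 = 3 complete bars with 11 left over.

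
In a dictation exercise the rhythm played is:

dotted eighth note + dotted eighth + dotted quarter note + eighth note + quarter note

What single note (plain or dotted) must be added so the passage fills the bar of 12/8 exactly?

The bar of 12/8 = 24 sixteenth notes.
In sixteenth notes: dotted eighth note = 3; dotted eighth = 3; dotted quarter note = 6; eighth note = 2; quarter note = 4.
Altogether 3 + 3 + 6 + 2 + 4 = 18.
Remaining: 24 − 18 = 6 sixteenth notes, which is a dotted quarter note.

dotted quarter note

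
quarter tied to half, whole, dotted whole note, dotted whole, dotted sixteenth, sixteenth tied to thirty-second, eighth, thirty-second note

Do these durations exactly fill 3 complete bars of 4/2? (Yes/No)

No

One bar of 4/2 = 64 thirty-second notes, so 3 bars = 192.
Express everything in thirty-second notes: quarter tied to half (quarter + half) = 24; whole = 32; dotted whole note = 48; dotted whole = 48; dotted sixteenth = 3; sixteenth tied to thirty-second (sixteenth + thirty-second) = 3; eighth = 4; thirty-second note = 1.
Total: 24 + 32 + 48 + 48 + 3 + 3 + 4 + 1 = 163.
163 falls short of 192, so the answer is No.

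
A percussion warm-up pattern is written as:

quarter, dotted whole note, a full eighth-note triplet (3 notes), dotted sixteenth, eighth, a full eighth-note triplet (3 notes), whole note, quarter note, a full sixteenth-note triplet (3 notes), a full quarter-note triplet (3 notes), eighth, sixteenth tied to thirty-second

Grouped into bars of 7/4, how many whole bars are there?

One bar of 7/4 = 56 thirty-second notes.
Convert each value to thirty-second notes: quarter = 8; dotted whole note = 48; a full eighth-note triplet (3 notes) (three triplet eighths span one quarter) = 8; dotted sixteenth = 3; eighth = 4; a full eighth-note triplet (3 notes) (three triplet eighths span one quarter) = 8; whole note = 32; quarter note = 8; a full sixteenth-note triplet (3 notes) (three triplet sixteenths span one eighth) = 4; a full quarter-note triplet (3 notes) (three triplet quarters span one half) = 16; eighth = 4; sixteenth tied to thirty-second (sixteenth + thirty-second) = 3.
Adding: 8 + 48 + 8 + 3 + 4 + 8 + 32 + 8 + 4 + 16 + 4 + 3 = 146.
146 ÷ 56 = 2 complete bars with 34 left over.

2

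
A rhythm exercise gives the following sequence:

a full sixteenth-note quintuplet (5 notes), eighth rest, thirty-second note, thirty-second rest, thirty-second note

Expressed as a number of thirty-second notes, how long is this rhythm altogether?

Convert each value to thirty-second notes: a full sixteenth-note quintuplet (5 notes) (five quintuplet sixteenths span one quarter) = 8; eighth rest = 4; thirty-second note = 1; thirty-second rest = 1; thirty-second note = 1.
Altogether 8 + 4 + 1 + 1 + 1 = 15 thirty-second notes.

15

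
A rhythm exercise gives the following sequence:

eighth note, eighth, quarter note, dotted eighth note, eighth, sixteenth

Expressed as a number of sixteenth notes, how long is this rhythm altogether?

Working in sixteenth notes: eighth note = 2; eighth = 2; quarter note = 4; dotted eighth note = 3; eighth = 2; sixteenth = 1.
Total: 2 + 2 + 4 + 3 + 2 + 1 = 14 sixteenth notes.

14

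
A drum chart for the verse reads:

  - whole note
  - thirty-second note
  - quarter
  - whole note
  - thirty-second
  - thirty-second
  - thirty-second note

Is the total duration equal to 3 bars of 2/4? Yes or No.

No

One bar of 2/4 = 16 thirty-second notes, so 3 bars = 48.
Each duration in thirty-second notes: whole note = 32; thirty-second note = 1; quarter = 8; whole note = 32; thirty-second = 1; thirty-second = 1; thirty-second note = 1.
Sum: 32 + 1 + 8 + 32 + 1 + 1 + 1 = 76.
76 exceeds 48, so the answer is No.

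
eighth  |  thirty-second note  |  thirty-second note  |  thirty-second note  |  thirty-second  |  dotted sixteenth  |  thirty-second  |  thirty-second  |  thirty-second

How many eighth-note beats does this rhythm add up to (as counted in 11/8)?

One eighth-note beat = 4 thirty-second notes.
Each duration in thirty-second notes: eighth = 4; thirty-second note = 1; thirty-second note = 1; thirty-second note = 1; thirty-second = 1; dotted sixteenth = 3; thirty-second = 1; thirty-second = 1; thirty-second = 1.
Adding: 4 + 1 + 1 + 1 + 1 + 3 + 1 + 1 + 1 = 14.
14 ÷ 4 = 3.5 beats.

3.5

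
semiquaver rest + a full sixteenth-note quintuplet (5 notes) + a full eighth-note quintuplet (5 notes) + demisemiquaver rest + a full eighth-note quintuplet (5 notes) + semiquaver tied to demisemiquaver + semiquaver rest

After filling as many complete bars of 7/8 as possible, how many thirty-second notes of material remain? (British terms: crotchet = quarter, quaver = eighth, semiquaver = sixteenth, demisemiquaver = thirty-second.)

One bar of 7/8 = 28 thirty-second notes.
Express everything in thirty-second notes: semiquaver rest = 2; a full sixteenth-note quintuplet (5 notes) (five quintuplet sixteenths span one quarter) = 8; a full eighth-note quintuplet (5 notes) (five quintuplet eighths span one half) = 16; demisemiquaver rest = 1; a full eighth-note quintuplet (5 notes) (five quintuplet eighths span one half) = 16; semiquaver tied to demisemiquaver (semiquaver + demisemiquaver) = 3; semiquaver rest = 2.
Sum: 2 + 8 + 16 + 1 + 16 + 3 + 2 = 48.
48 ÷ 28 = 1 complete bar with 20 thirty-second notes remaining.

20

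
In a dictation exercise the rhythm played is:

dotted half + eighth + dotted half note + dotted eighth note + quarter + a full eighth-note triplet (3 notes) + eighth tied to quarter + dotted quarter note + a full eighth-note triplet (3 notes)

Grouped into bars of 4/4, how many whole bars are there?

3

One bar of 4/4 = 16 sixteenth notes.
Express everything in sixteenth notes: dotted half = 12; eighth = 2; dotted half note = 12; dotted eighth note = 3; quarter = 4; a full eighth-note triplet (3 notes) (three triplet eighths span one quarter) = 4; eighth tied to quarter (eighth + quarter) = 6; dotted quarter note = 6; a full eighth-note triplet (3 notes) (three triplet eighths span one quarter) = 4.
Total: 12 + 2 + 12 + 3 + 4 + 4 + 6 + 6 + 4 = 53.
53 ÷ 16 = 3 complete bars with 5 left over.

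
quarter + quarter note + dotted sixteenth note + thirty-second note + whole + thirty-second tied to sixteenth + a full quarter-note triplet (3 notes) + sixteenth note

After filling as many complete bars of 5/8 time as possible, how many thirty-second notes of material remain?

One bar of 5/8 = 20 thirty-second notes.
Working in thirty-second notes: quarter = 8; quarter note = 8; dotted sixteenth note = 3; thirty-second note = 1; whole = 32; thirty-second tied to sixteenth (thirty-second + sixteenth) = 3; a full quarter-note triplet (3 notes) (three triplet quarters span one half) = 16; sixteenth note = 2.
Total: 8 + 8 + 3 + 1 + 32 + 3 + 16 + 2 = 73.
73 ÷ 20 = 3 complete bars with 13 thirty-second notes remaining.

13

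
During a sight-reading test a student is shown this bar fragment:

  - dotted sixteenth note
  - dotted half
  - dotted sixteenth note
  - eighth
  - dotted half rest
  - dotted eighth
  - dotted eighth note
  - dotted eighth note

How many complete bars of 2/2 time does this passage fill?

2

One bar of 2/2 = 32 thirty-second notes.
Convert each value to thirty-second notes: dotted sixteenth note = 3; dotted half = 24; dotted sixteenth note = 3; eighth = 4; dotted half rest = 24; dotted eighth = 6; dotted eighth note = 6; dotted eighth note = 6.
Adding: 3 + 24 + 3 + 4 + 24 + 6 + 6 + 6 = 76.
76 ÷ 32 = 2 complete bars with 12 left over.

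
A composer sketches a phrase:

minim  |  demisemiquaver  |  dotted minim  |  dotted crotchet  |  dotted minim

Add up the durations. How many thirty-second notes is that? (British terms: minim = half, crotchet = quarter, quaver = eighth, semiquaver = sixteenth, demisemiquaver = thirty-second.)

Express everything in thirty-second notes: minim = 16; demisemiquaver = 1; dotted minim = 24; dotted crotchet = 12; dotted minim = 24.
Altogether 16 + 1 + 24 + 12 + 24 = 77 thirty-second notes.

77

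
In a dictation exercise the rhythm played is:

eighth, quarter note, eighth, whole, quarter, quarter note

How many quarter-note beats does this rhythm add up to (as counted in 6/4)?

One quarter-note beat = 2 eighth notes.
Working in eighth notes: eighth = 1; quarter note = 2; eighth = 1; whole = 8; quarter = 2; quarter note = 2.
Adding: 1 + 2 + 1 + 8 + 2 + 2 = 16.
16 ÷ 2 = 8 beats.

8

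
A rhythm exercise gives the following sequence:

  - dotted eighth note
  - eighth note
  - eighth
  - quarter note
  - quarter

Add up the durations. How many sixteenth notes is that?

15

Express everything in sixteenth notes: dotted eighth note = 3; eighth note = 2; eighth = 2; quarter note = 4; quarter = 4.
Sum: 3 + 2 + 2 + 4 + 4 = 15 sixteenth notes.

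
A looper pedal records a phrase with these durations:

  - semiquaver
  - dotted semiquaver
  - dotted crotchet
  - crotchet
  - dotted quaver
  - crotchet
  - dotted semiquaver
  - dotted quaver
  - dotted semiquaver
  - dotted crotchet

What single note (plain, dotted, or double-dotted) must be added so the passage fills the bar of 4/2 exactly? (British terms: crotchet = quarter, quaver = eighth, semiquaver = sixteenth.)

The bar of 4/2 = 64 thirty-second notes.
In thirty-second notes: semiquaver = 2; dotted semiquaver = 3; dotted crotchet = 12; crotchet = 8; dotted quaver = 6; crotchet = 8; dotted semiquaver = 3; dotted quaver = 6; dotted semiquaver = 3; dotted crotchet = 12.
Total: 2 + 3 + 12 + 8 + 6 + 8 + 3 + 6 + 3 + 12 = 63.
Remaining: 64 − 63 = 1 thirty-second note, which is a thirty-second note.

thirty-second note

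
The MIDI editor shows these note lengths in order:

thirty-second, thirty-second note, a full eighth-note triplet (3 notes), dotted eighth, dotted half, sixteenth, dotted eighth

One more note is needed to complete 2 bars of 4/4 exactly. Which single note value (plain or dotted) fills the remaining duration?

2 bars of 4/4 = 64 thirty-second notes.
Express everything in thirty-second notes: thirty-second = 1; thirty-second note = 1; a full eighth-note triplet (3 notes) (three triplet eighths span one quarter) = 8; dotted eighth = 6; dotted half = 24; sixteenth = 2; dotted eighth = 6.
Sum: 1 + 1 + 8 + 6 + 24 + 2 + 6 = 48.
Remaining: 64 − 48 = 16 thirty-second notes, which is a half note.

half note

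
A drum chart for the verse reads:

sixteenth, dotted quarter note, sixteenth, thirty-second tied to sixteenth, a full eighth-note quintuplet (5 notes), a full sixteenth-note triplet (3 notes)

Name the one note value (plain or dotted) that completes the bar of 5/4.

thirty-second note

The bar of 5/4 = 40 thirty-second notes.
Convert each value to thirty-second notes: sixteenth = 2; dotted quarter note = 12; sixteenth = 2; thirty-second tied to sixteenth (thirty-second + sixteenth) = 3; a full eighth-note quintuplet (5 notes) (five quintuplet eighths span one half) = 16; a full sixteenth-note triplet (3 notes) (three triplet sixteenths span one eighth) = 4.
Adding: 2 + 12 + 2 + 3 + 16 + 4 = 39.
Remaining: 40 − 39 = 1 thirty-second note, which is a thirty-second note.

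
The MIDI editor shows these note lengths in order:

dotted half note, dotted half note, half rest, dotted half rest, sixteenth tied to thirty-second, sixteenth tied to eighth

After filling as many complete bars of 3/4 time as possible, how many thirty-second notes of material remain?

1

One bar of 3/4 = 24 thirty-second notes.
Each duration in thirty-second notes: dotted half note = 24; dotted half note = 24; half rest = 16; dotted half rest = 24; sixteenth tied to thirty-second (sixteenth + thirty-second) = 3; sixteenth tied to eighth (sixteenth + eighth) = 6.
Altogether 24 + 24 + 16 + 24 + 3 + 6 = 97.
97 ÷ 24 = 4 complete bars with 1 thirty-second note remaining.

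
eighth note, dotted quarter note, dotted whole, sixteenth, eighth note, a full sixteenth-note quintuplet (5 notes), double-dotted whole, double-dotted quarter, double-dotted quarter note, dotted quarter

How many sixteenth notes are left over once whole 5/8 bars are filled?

One bar of 5/8 = 10 sixteenth notes.
Working in sixteenth notes: eighth note = 2; dotted quarter note = 6; dotted whole = 24; sixteenth = 1; eighth note = 2; a full sixteenth-note quintuplet (5 notes) (five quintuplet sixteenths span one quarter) = 4; double-dotted whole = 28; double-dotted quarter = 7; double-dotted quarter note = 7; dotted quarter = 6.
Altogether 2 + 6 + 24 + 1 + 2 + 4 + 28 + 7 + 7 + 6 = 87.
87 ÷ 10 = 8 complete bars with 7 sixteenth notes remaining.

7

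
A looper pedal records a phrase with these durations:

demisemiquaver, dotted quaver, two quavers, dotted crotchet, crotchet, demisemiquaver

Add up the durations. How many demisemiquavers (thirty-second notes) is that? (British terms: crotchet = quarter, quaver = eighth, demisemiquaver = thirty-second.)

36

Convert each value to thirty-second notes: demisemiquaver = 1; dotted quaver = 6; quaver = 4; quaver = 4; dotted crotchet = 12; crotchet = 8; demisemiquaver = 1.
Total: 1 + 6 + 4 + 4 + 12 + 8 + 1 = 36 thirty-second notes.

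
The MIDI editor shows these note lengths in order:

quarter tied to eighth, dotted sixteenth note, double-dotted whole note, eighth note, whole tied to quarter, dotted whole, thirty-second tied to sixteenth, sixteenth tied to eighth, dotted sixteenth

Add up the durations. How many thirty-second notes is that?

175

In thirty-second notes: quarter tied to eighth (quarter + eighth) = 12; dotted sixteenth note = 3; double-dotted whole note = 56; eighth note = 4; whole tied to quarter (whole + quarter) = 40; dotted whole = 48; thirty-second tied to sixteenth (thirty-second + sixteenth) = 3; sixteenth tied to eighth (sixteenth + eighth) = 6; dotted sixteenth = 3.
Sum: 12 + 3 + 56 + 4 + 40 + 48 + 3 + 6 + 3 = 175 thirty-second notes.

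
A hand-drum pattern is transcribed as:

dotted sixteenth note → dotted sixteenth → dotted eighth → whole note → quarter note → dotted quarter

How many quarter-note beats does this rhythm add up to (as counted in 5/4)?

8

One quarter-note beat = 8 thirty-second notes.
Working in thirty-second notes: dotted sixteenth note = 3; dotted sixteenth = 3; dotted eighth = 6; whole note = 32; quarter note = 8; dotted quarter = 12.
Total: 3 + 3 + 6 + 32 + 8 + 12 = 64.
64 ÷ 8 = 8 beats.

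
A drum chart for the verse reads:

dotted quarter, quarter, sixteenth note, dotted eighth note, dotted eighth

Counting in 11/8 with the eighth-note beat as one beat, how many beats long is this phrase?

8.5

One eighth-note beat = 2 sixteenth notes.
Express everything in sixteenth notes: dotted quarter = 6; quarter = 4; sixteenth note = 1; dotted eighth note = 3; dotted eighth = 3.
Altogether 6 + 4 + 1 + 3 + 3 = 17.
17 ÷ 2 = 8.5 beats.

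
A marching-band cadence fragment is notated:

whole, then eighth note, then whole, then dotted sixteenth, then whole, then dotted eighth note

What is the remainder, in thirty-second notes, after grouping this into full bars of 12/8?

13

One bar of 12/8 = 48 thirty-second notes.
Each duration in thirty-second notes: whole = 32; eighth note = 4; whole = 32; dotted sixteenth = 3; whole = 32; dotted eighth note = 6.
Adding: 32 + 4 + 32 + 3 + 32 + 6 = 109.
109 ÷ 48 = 2 complete bars with 13 thirty-second notes remaining.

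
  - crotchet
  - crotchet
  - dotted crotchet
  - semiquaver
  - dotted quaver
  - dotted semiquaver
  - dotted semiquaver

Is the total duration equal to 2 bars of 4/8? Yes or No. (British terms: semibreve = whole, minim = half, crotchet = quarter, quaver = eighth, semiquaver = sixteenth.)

One bar of 4/8 = 16 thirty-second notes, so 2 bars = 32.
Convert each value to thirty-second notes: crotchet = 8; crotchet = 8; dotted crotchet = 12; semiquaver = 2; dotted quaver = 6; dotted semiquaver = 3; dotted semiquaver = 3.
Total: 8 + 8 + 12 + 2 + 6 + 3 + 3 = 42.
42 exceeds 32, so the answer is No.

No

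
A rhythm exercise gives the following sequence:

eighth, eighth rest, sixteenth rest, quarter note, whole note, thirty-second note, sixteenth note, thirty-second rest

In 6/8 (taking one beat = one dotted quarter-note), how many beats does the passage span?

One dotted quarter-note beat = 12 thirty-second notes.
Each duration in thirty-second notes: eighth = 4; eighth rest = 4; sixteenth rest = 2; quarter note = 8; whole note = 32; thirty-second note = 1; sixteenth note = 2; thirty-second rest = 1.
Total: 4 + 4 + 2 + 8 + 32 + 1 + 2 + 1 = 54.
54 ÷ 12 = 4.5 beats.

4.5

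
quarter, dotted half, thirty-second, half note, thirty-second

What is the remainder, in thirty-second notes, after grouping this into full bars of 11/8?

6

One bar of 11/8 = 44 thirty-second notes.
Express everything in thirty-second notes: quarter = 8; dotted half = 24; thirty-second = 1; half note = 16; thirty-second = 1.
Total: 8 + 24 + 1 + 16 + 1 = 50.
50 ÷ 44 = 1 complete bar with 6 thirty-second notes remaining.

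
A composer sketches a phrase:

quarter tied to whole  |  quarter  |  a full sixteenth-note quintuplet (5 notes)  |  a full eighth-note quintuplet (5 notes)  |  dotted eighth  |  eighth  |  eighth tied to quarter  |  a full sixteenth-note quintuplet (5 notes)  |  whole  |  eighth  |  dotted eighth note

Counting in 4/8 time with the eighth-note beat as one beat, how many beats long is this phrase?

One eighth-note beat = 2 sixteenth notes.
Express everything in sixteenth notes: quarter tied to whole (quarter + whole) = 20; quarter = 4; a full sixteenth-note quintuplet (5 notes) (five quintuplet sixteenths span one quarter) = 4; a full eighth-note quintuplet (5 notes) (five quintuplet eighths span one half) = 8; dotted eighth = 3; eighth = 2; eighth tied to quarter (eighth + quarter) = 6; a full sixteenth-note quintuplet (5 notes) (five quintuplet sixteenths span one quarter) = 4; whole = 16; eighth = 2; dotted eighth note = 3.
Total: 20 + 4 + 4 + 8 + 3 + 2 + 6 + 4 + 16 + 2 + 3 = 72.
72 ÷ 2 = 36 beats.

36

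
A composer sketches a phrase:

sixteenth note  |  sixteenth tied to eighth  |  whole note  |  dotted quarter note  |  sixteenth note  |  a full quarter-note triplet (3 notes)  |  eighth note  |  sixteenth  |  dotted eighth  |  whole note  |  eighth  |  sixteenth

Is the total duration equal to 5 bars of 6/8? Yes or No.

Yes

One bar of 6/8 = 12 sixteenth notes, so 5 bars = 60.
In sixteenth notes: sixteenth note = 1; sixteenth tied to eighth (sixteenth + eighth) = 3; whole note = 16; dotted quarter note = 6; sixteenth note = 1; a full quarter-note triplet (3 notes) (three triplet quarters span one half) = 8; eighth note = 2; sixteenth = 1; dotted eighth = 3; whole note = 16; eighth = 2; sixteenth = 1.
Altogether 1 + 3 + 16 + 6 + 1 + 8 + 2 + 1 + 3 + 16 + 2 + 1 = 60.
60 equals 60, so the answer is Yes.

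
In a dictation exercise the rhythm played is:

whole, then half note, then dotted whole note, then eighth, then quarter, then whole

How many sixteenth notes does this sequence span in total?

70

Each duration in sixteenth notes: whole = 16; half note = 8; dotted whole note = 24; eighth = 2; quarter = 4; whole = 16.
Sum: 16 + 8 + 24 + 2 + 4 + 16 = 70 sixteenth notes.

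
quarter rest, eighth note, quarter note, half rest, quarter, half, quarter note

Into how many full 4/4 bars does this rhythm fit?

One bar of 4/4 = 8 eighth notes.
Working in eighth notes: quarter rest = 2; eighth note = 1; quarter note = 2; half rest = 4; quarter = 2; half = 4; quarter note = 2.
Altogether 2 + 1 + 2 + 4 + 2 + 4 + 2 = 17.
17 ÷ 8 = 2 complete bars with 1 left over.

2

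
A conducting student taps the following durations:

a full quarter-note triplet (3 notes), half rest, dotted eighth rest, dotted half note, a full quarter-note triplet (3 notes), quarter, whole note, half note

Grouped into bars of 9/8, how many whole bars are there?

One bar of 9/8 = 18 sixteenth notes.
Working in sixteenth notes: a full quarter-note triplet (3 notes) (three triplet quarters span one half) = 8; half rest = 8; dotted eighth rest = 3; dotted half note = 12; a full quarter-note triplet (3 notes) (three triplet quarters span one half) = 8; quarter = 4; whole note = 16; half note = 8.
Altogether 8 + 8 + 3 + 12 + 8 + 4 + 16 + 8 = 67.
67 ÷ 18 = 3 complete bars with 13 left over.

3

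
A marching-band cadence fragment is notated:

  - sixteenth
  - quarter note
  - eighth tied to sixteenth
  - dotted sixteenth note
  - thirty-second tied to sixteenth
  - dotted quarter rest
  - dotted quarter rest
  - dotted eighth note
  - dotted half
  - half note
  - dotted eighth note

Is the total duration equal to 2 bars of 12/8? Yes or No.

No

One bar of 12/8 = 48 thirty-second notes, so 2 bars = 96.
Express everything in thirty-second notes: sixteenth = 2; quarter note = 8; eighth tied to sixteenth (eighth + sixteenth) = 6; dotted sixteenth note = 3; thirty-second tied to sixteenth (thirty-second + sixteenth) = 3; dotted quarter rest = 12; dotted quarter rest = 12; dotted eighth note = 6; dotted half = 24; half note = 16; dotted eighth note = 6.
Total: 2 + 8 + 6 + 3 + 3 + 12 + 12 + 6 + 24 + 16 + 6 = 98.
98 exceeds 96, so the answer is No.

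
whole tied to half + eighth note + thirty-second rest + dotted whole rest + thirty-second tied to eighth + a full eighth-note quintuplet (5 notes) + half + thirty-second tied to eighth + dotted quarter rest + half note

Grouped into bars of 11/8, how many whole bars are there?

One bar of 11/8 = 44 thirty-second notes.
Convert each value to thirty-second notes: whole tied to half (whole + half) = 48; eighth note = 4; thirty-second rest = 1; dotted whole rest = 48; thirty-second tied to eighth (thirty-second + eighth) = 5; a full eighth-note quintuplet (5 notes) (five quintuplet eighths span one half) = 16; half = 16; thirty-second tied to eighth (thirty-second + eighth) = 5; dotted quarter rest = 12; half note = 16.
Adding: 48 + 4 + 1 + 48 + 5 + 16 + 16 + 5 + 12 + 16 = 171.
171 ÷ 44 = 3 complete bars with 39 left over.

3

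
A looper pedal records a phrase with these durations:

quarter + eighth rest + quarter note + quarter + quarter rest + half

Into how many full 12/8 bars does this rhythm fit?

One bar of 12/8 = 12 eighth notes.
Each duration in eighth notes: quarter = 2; eighth rest = 1; quarter note = 2; quarter = 2; quarter rest = 2; half = 4.
Sum: 2 + 1 + 2 + 2 + 2 + 4 = 13.
13 ÷ 12 = 1 complete bar with 1 left over.

1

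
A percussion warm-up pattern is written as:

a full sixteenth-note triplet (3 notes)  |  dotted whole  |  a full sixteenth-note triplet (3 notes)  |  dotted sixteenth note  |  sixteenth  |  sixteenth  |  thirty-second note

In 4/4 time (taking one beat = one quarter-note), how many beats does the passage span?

One quarter-note beat = 8 thirty-second notes.
Each duration in thirty-second notes: a full sixteenth-note triplet (3 notes) (three triplet sixteenths span one eighth) = 4; dotted whole = 48; a full sixteenth-note triplet (3 notes) (three triplet sixteenths span one eighth) = 4; dotted sixteenth note = 3; sixteenth = 2; sixteenth = 2; thirty-second note = 1.
Total: 4 + 48 + 4 + 3 + 2 + 2 + 1 = 64.
64 ÷ 8 = 8 beats.

8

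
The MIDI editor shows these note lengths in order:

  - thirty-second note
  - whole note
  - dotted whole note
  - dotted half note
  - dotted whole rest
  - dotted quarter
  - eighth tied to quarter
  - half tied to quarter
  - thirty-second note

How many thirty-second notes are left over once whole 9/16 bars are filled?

4

One bar of 9/16 = 18 thirty-second notes.
Convert each value to thirty-second notes: thirty-second note = 1; whole note = 32; dotted whole note = 48; dotted half note = 24; dotted whole rest = 48; dotted quarter = 12; eighth tied to quarter (eighth + quarter) = 12; half tied to quarter (half + quarter) = 24; thirty-second note = 1.
Altogether 1 + 32 + 48 + 24 + 48 + 12 + 12 + 24 + 1 = 202.
202 ÷ 18 = 11 complete bars with 4 thirty-second notes remaining.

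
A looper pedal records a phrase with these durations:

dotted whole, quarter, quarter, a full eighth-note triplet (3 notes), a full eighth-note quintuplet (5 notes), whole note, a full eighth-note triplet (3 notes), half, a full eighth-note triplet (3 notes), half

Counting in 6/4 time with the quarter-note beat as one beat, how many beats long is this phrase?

21

One quarter-note beat = 2 eighth notes.
In eighth notes: dotted whole = 12; quarter = 2; quarter = 2; a full eighth-note triplet (3 notes) (three triplet eighths span one quarter) = 2; a full eighth-note quintuplet (5 notes) (five quintuplet eighths span one half) = 4; whole note = 8; a full eighth-note triplet (3 notes) (three triplet eighths span one quarter) = 2; half = 4; a full eighth-note triplet (3 notes) (three triplet eighths span one quarter) = 2; half = 4.
Sum: 12 + 2 + 2 + 2 + 4 + 8 + 2 + 4 + 2 + 4 = 42.
42 ÷ 2 = 21 beats.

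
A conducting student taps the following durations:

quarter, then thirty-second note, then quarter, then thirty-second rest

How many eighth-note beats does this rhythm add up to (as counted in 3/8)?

One eighth-note beat = 4 thirty-second notes.
In thirty-second notes: quarter = 8; thirty-second note = 1; quarter = 8; thirty-second rest = 1.
Sum: 8 + 1 + 8 + 1 = 18.
18 ÷ 4 = 4.5 beats.

4.5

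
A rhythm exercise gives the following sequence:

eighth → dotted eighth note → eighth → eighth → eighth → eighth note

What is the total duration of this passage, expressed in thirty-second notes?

26

Express everything in thirty-second notes: eighth = 4; dotted eighth note = 6; eighth = 4; eighth = 4; eighth = 4; eighth note = 4.
Sum: 4 + 6 + 4 + 4 + 4 + 4 = 26 thirty-second notes.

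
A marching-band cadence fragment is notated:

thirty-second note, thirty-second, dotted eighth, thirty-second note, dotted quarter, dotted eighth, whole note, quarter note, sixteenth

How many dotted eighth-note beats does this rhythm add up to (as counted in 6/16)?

11.5

One dotted eighth-note beat = 6 thirty-second notes.
Working in thirty-second notes: thirty-second note = 1; thirty-second = 1; dotted eighth = 6; thirty-second note = 1; dotted quarter = 12; dotted eighth = 6; whole note = 32; quarter note = 8; sixteenth = 2.
Sum: 1 + 1 + 6 + 1 + 12 + 6 + 32 + 8 + 2 = 69.
69 ÷ 6 = 11.5 beats.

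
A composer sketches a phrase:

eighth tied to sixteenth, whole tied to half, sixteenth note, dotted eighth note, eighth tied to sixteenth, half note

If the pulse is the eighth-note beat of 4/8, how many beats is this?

One eighth-note beat = 2 sixteenth notes.
Each duration in sixteenth notes: eighth tied to sixteenth (eighth + sixteenth) = 3; whole tied to half (whole + half) = 24; sixteenth note = 1; dotted eighth note = 3; eighth tied to sixteenth (eighth + sixteenth) = 3; half note = 8.
Altogether 3 + 24 + 1 + 3 + 3 + 8 = 42.
42 ÷ 2 = 21 beats.

21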